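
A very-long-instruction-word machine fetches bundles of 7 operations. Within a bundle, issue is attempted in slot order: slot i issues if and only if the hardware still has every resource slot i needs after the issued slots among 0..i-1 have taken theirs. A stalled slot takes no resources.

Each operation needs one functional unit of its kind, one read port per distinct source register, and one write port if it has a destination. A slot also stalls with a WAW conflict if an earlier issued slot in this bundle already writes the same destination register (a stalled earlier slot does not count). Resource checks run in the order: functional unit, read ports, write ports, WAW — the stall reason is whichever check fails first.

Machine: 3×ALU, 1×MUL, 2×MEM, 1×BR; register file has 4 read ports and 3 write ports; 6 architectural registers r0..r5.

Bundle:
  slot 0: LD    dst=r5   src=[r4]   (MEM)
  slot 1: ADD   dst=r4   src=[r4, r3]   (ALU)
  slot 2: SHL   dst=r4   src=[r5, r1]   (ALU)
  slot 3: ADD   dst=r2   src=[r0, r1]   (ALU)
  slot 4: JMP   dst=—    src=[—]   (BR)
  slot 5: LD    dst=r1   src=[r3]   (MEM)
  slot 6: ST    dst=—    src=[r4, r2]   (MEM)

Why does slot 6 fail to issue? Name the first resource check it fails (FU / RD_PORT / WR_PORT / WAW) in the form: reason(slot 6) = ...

reason(slot 6) = FU

slot 0 (MEM): ISSUE — free A3,Mu1,Ld1,B1 rp3 wp2
slot 1 (ALU): ISSUE — free A2,Mu1,Ld1,B1 rp1 wp1
slot 2 (ALU): stall RD_PORT — free A2,Mu1,Ld1,B1 rp1 wp1
slot 3 (ALU): stall RD_PORT — free A2,Mu1,Ld1,B1 rp1 wp1
slot 4 (BR): ISSUE — free A2,Mu1,Ld1,B0 rp1 wp1
slot 5 (MEM): ISSUE — free A2,Mu1,Ld0,B0 rp0 wp0
slot 6 (MEM): stall FU — free A2,Mu1,Ld0,B0 rp0 wp0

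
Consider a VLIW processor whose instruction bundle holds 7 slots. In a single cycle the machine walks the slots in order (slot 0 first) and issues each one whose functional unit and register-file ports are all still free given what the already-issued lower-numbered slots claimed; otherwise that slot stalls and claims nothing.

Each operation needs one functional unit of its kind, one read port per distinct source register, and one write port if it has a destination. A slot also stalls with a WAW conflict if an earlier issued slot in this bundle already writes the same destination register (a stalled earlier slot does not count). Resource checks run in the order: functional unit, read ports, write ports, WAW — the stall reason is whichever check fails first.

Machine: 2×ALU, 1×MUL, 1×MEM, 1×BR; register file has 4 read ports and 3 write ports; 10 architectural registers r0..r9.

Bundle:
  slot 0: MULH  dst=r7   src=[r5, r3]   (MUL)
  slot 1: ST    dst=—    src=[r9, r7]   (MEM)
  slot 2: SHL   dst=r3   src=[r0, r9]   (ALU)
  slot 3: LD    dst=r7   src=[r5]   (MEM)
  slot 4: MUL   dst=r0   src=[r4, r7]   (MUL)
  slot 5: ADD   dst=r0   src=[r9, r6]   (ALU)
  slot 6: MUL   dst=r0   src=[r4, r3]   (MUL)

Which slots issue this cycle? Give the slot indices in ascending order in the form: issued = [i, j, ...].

slot 0 (MUL): ISSUE — free A2,Mu0,Ld1,B1 rp2 wp2
slot 1 (MEM): ISSUE — free A2,Mu0,Ld0,B1 rp0 wp2
slot 2 (ALU): stall RD_PORT — free A2,Mu0,Ld0,B1 rp0 wp2
slot 3 (MEM): stall FU — free A2,Mu0,Ld0,B1 rp0 wp2
slot 4 (MUL): stall FU — free A2,Mu0,Ld0,B1 rp0 wp2
slot 5 (ALU): stall RD_PORT — free A2,Mu0,Ld0,B1 rp0 wp2
slot 6 (MUL): stall FU — free A2,Mu0,Ld0,B1 rp0 wp2

issued = [0, 1]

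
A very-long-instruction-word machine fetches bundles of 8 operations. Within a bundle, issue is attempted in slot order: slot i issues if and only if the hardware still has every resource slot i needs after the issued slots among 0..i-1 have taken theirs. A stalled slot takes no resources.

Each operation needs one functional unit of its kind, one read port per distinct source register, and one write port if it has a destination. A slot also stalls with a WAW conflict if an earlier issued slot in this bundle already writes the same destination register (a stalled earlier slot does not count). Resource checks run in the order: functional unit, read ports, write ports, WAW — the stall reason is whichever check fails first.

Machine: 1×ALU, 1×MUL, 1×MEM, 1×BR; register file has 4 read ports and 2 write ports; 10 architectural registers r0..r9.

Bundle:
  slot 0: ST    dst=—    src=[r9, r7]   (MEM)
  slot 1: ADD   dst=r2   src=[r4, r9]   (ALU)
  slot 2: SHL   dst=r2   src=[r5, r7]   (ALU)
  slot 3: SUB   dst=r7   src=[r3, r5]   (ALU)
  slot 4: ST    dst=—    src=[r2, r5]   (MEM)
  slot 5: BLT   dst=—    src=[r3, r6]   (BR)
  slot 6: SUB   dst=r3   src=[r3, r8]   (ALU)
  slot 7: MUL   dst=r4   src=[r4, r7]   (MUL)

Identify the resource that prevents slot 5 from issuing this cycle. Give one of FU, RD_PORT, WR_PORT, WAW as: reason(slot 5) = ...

reason(slot 5) = RD_PORT

(0) want 1×MEM +2rd +0wr — yes → AL1|MU1|ME0|BR1|rd2|wr2
(1) want 1×ALU +2rd +1wr — yes → AL0|MU1|ME0|BR1|rd0|wr1
(2) want 1×ALU +2rd +1wr — FU → AL0|MU1|ME0|BR1|rd0|wr1
(3) want 1×ALU +2rd +1wr — FU → AL0|MU1|ME0|BR1|rd0|wr1
(4) want 1×MEM +2rd +0wr — FU → AL0|MU1|ME0|BR1|rd0|wr1
(5) want 1×BR +2rd +0wr — RD_PORT → AL0|MU1|ME0|BR1|rd0|wr1
(6) want 1×ALU +2rd +1wr — FU → AL0|MU1|ME0|BR1|rd0|wr1
(7) want 1×MUL +2rd +1wr — RD_PORT → AL0|MU1|ME0|BR1|rd0|wr1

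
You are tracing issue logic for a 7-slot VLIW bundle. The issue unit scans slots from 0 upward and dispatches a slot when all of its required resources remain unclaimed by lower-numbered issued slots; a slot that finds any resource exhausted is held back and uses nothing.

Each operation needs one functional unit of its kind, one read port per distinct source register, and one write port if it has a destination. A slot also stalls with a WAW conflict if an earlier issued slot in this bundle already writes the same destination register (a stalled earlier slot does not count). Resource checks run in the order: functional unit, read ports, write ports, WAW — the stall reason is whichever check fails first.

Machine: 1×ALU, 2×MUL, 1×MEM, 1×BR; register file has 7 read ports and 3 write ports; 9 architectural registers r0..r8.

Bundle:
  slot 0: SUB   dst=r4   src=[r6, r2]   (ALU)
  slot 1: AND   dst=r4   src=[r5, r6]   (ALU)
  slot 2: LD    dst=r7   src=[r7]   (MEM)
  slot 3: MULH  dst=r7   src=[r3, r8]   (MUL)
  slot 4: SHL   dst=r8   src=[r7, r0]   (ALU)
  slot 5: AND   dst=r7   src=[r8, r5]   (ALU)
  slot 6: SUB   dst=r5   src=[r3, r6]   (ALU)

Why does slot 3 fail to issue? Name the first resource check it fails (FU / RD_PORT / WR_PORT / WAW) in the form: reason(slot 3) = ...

  0. ALU→r4 ⇒ go  {0A/2Mu/1Ld/1B | 5r 2w}
  1. ALU→r4 ⇒ no(FU)  {0A/2Mu/1Ld/1B | 5r 2w}
  2. MEM→r7 ⇒ go  {0A/2Mu/0Ld/1B | 4r 1w}
  3. MUL→r7 ⇒ no(WAW)  {0A/2Mu/0Ld/1B | 4r 1w}
  4. ALU→r8 ⇒ no(FU)  {0A/2Mu/0Ld/1B | 4r 1w}
  5. ALU→r7 ⇒ no(FU)  {0A/2Mu/0Ld/1B | 4r 1w}
  6. ALU→r5 ⇒ no(FU)  {0A/2Mu/0Ld/1B | 4r 1w}

reason(slot 3) = WAW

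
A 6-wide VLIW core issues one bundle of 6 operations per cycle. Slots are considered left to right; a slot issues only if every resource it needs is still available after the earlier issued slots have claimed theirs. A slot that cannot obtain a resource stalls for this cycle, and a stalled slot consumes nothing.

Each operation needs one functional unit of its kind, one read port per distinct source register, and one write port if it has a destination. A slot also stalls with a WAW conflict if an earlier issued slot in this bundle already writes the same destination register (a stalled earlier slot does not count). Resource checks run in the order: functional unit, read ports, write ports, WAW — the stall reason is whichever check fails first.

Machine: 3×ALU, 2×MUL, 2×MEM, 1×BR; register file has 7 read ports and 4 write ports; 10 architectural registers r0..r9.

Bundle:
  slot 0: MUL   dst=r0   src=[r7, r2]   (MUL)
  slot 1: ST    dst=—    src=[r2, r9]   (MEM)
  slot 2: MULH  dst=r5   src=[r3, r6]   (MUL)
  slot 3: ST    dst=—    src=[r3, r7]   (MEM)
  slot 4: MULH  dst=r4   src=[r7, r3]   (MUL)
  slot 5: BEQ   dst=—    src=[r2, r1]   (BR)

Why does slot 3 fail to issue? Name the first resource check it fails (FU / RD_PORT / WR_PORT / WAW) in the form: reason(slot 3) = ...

slot 0 (MUL): ISSUE — free A3,Mu1,Ld2,B1 rp5 wp3
slot 1 (MEM): ISSUE — free A3,Mu1,Ld1,B1 rp3 wp3
slot 2 (MUL): ISSUE — free A3,Mu0,Ld1,B1 rp1 wp2
slot 3 (MEM): stall RD_PORT — free A3,Mu0,Ld1,B1 rp1 wp2
slot 4 (MUL): stall FU — free A3,Mu0,Ld1,B1 rp1 wp2
slot 5 (BR): stall RD_PORT — free A3,Mu0,Ld1,B1 rp1 wp2

reason(slot 3) = RD_PORT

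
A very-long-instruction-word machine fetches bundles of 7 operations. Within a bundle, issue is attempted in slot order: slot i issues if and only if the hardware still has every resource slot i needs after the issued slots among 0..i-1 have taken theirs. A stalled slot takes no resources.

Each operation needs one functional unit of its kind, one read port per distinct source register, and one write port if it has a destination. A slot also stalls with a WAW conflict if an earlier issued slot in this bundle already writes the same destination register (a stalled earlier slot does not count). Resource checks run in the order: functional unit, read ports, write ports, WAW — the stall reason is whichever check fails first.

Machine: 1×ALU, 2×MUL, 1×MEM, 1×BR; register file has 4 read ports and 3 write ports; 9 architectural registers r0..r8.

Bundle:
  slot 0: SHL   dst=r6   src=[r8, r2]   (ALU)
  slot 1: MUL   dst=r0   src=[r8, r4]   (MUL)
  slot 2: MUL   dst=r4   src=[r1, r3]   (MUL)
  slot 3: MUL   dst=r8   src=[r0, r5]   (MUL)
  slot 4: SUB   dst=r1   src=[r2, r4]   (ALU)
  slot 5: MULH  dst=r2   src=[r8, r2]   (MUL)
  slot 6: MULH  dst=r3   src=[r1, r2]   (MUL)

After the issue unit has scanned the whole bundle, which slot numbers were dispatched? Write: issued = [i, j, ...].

#0 ALU src=r8,r2 dispatched  <A:0 Mu:2 Ld:1 B:1 rd:2 wr:2>
#1 MUL src=r8,r4 dispatched  <A:0 Mu:1 Ld:1 B:1 rd:0 wr:1>
#2 MUL src=r1,r3 held:RD_PORT  <A:0 Mu:1 Ld:1 B:1 rd:0 wr:1>
#3 MUL src=r0,r5 held:RD_PORT  <A:0 Mu:1 Ld:1 B:1 rd:0 wr:1>
#4 ALU src=r2,r4 held:FU  <A:0 Mu:1 Ld:1 B:1 rd:0 wr:1>
#5 MUL src=r8,r2 held:RD_PORT  <A:0 Mu:1 Ld:1 B:1 rd:0 wr:1>
#6 MUL src=r1,r2 held:RD_PORT  <A:0 Mu:1 Ld:1 B:1 rd:0 wr:1>

issued = [0, 1]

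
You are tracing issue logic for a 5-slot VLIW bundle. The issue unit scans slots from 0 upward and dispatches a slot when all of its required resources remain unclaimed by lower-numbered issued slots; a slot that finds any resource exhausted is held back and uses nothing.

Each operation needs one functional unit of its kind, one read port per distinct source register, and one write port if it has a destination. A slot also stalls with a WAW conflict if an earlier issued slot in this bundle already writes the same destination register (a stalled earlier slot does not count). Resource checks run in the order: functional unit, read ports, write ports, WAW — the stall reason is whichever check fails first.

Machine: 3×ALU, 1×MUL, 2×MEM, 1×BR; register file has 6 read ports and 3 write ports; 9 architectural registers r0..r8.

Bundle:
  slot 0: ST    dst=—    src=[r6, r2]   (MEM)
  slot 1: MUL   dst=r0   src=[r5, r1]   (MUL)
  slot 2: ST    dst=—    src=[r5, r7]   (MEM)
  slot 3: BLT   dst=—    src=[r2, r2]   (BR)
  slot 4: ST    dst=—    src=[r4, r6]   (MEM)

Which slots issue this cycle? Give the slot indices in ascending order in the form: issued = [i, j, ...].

(0) want 1×MEM +2rd +0wr — yes → AL3|MU1|ME1|BR1|rd4|wr3
(1) want 1×MUL +2rd +1wr — yes → AL3|MU0|ME1|BR1|rd2|wr2
(2) want 1×MEM +2rd +0wr — yes → AL3|MU0|ME0|BR1|rd0|wr2
(3) want 1×BR +1rd +0wr — RD_PORT → AL3|MU0|ME0|BR1|rd0|wr2
(4) want 1×MEM +2rd +0wr — FU → AL3|MU0|ME0|BR1|rd0|wr2

issued = [0, 1, 2]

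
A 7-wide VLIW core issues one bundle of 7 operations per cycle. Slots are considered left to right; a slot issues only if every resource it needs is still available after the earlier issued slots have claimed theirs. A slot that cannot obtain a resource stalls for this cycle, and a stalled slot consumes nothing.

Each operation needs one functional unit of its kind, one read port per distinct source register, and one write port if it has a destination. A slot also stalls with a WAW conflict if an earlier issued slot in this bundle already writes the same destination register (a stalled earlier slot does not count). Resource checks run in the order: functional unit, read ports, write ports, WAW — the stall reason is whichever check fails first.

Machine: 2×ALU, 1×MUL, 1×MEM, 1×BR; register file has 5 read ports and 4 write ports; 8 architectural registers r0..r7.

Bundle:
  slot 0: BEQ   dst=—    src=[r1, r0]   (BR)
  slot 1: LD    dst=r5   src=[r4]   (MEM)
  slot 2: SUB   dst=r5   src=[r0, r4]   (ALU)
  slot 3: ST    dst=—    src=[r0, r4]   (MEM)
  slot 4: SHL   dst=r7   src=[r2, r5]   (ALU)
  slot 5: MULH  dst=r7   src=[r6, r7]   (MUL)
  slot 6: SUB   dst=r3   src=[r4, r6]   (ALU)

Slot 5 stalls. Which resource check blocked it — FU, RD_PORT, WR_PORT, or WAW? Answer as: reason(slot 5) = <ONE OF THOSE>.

  0. BR ⇒ go  {2A/1Mu/1Ld/0B | 3r 4w}
  1. MEM→r5 ⇒ go  {2A/1Mu/0Ld/0B | 2r 3w}
  2. ALU→r5 ⇒ no(WAW)  {2A/1Mu/0Ld/0B | 2r 3w}
  3. MEM ⇒ no(FU)  {2A/1Mu/0Ld/0B | 2r 3w}
  4. ALU→r7 ⇒ go  {1A/1Mu/0Ld/0B | 0r 2w}
  5. MUL→r7 ⇒ no(RD_PORT)  {1A/1Mu/0Ld/0B | 0r 2w}
  6. ALU→r3 ⇒ no(RD_PORT)  {1A/1Mu/0Ld/0B | 0r 2w}

reason(slot 5) = RD_PORT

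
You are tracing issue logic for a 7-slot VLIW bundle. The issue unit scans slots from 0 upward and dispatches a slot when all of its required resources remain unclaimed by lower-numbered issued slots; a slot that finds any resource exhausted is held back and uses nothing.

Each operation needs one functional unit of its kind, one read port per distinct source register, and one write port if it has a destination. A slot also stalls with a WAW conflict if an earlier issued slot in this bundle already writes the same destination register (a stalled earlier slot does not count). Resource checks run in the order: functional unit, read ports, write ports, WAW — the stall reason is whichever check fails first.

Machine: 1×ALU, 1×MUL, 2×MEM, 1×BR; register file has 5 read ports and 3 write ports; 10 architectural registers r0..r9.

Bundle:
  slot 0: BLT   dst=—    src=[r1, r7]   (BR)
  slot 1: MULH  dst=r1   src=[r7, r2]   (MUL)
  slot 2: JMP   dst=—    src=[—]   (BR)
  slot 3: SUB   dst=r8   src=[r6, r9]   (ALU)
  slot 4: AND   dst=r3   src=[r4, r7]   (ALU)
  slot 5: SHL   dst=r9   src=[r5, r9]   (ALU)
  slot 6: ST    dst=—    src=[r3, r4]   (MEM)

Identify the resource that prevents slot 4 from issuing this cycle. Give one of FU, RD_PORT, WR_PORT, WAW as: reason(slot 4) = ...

#0 BR src=r1,r7 dispatched  <A:1 Mu:1 Ld:2 B:0 rd:3 wr:3>
#1 MUL src=r7,r2 dispatched  <A:1 Mu:0 Ld:2 B:0 rd:1 wr:2>
#2 BR src=- held:FU  <A:1 Mu:0 Ld:2 B:0 rd:1 wr:2>
#3 ALU src=r6,r9 held:RD_PORT  <A:1 Mu:0 Ld:2 B:0 rd:1 wr:2>
#4 ALU src=r4,r7 held:RD_PORT  <A:1 Mu:0 Ld:2 B:0 rd:1 wr:2>
#5 ALU src=r5,r9 held:RD_PORT  <A:1 Mu:0 Ld:2 B:0 rd:1 wr:2>
#6 MEM src=r3,r4 held:RD_PORT  <A:1 Mu:0 Ld:2 B:0 rd:1 wr:2>

reason(slot 4) = RD_PORT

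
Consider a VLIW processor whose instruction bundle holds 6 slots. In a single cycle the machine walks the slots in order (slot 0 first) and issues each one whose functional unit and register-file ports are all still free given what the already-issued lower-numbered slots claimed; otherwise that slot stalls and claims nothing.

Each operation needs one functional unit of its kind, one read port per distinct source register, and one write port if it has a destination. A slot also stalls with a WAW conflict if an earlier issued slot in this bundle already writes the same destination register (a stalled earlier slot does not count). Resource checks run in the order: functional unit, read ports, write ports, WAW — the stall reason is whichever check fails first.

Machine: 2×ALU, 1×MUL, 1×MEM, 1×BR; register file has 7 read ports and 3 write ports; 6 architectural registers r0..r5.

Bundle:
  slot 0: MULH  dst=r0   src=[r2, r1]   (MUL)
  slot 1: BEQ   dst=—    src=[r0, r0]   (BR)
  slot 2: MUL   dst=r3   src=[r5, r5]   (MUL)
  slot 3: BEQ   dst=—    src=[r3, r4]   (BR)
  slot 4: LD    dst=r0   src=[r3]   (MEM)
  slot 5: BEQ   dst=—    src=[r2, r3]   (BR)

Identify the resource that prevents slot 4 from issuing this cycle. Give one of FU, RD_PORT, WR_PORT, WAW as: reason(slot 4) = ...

reason(slot 4) = WAW

[0] MUL needs rd=2 wr=1: ok; after: ALU=2 MUL=0 MEM=1 BR=1, R=5, W=2
[1] BR needs rd=1 wr=0: ok; after: ALU=2 MUL=0 MEM=1 BR=0, R=4, W=2
[2] MUL needs rd=1 wr=1: FU; after: ALU=2 MUL=0 MEM=1 BR=0, R=4, W=2
[3] BR needs rd=2 wr=0: FU; after: ALU=2 MUL=0 MEM=1 BR=0, R=4, W=2
[4] MEM needs rd=1 wr=1: WAW; after: ALU=2 MUL=0 MEM=1 BR=0, R=4, W=2
[5] BR needs rd=2 wr=0: FU; after: ALU=2 MUL=0 MEM=1 BR=0, R=4, W=2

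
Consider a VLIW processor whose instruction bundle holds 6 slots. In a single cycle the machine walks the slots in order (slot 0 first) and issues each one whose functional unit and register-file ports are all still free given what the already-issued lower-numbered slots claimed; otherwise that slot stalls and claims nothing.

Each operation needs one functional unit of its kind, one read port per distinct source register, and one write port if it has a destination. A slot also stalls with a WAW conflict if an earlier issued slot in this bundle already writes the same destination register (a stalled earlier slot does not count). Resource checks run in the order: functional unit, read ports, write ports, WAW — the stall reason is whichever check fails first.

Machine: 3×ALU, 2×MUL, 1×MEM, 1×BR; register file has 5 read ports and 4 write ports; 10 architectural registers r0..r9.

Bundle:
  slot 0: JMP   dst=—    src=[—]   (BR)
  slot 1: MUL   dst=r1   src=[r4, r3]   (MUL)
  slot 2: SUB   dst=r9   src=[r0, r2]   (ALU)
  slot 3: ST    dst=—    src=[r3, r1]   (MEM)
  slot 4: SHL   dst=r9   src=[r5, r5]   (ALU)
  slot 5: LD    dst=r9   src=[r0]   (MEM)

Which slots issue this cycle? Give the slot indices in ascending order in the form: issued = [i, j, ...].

issued = [0, 1, 2]

(0) want 1×BR +0rd +0wr — yes → AL3|MU2|ME1|BR0|rd5|wr4
(1) want 1×MUL +2rd +1wr — yes → AL3|MU1|ME1|BR0|rd3|wr3
(2) want 1×ALU +2rd +1wr — yes → AL2|MU1|ME1|BR0|rd1|wr2
(3) want 1×MEM +2rd +0wr — RD_PORT → AL2|MU1|ME1|BR0|rd1|wr2
(4) want 1×ALU +1rd +1wr — WAW → AL2|MU1|ME1|BR0|rd1|wr2
(5) want 1×MEM +1rd +1wr — WAW → AL2|MU1|ME1|BR0|rd1|wr2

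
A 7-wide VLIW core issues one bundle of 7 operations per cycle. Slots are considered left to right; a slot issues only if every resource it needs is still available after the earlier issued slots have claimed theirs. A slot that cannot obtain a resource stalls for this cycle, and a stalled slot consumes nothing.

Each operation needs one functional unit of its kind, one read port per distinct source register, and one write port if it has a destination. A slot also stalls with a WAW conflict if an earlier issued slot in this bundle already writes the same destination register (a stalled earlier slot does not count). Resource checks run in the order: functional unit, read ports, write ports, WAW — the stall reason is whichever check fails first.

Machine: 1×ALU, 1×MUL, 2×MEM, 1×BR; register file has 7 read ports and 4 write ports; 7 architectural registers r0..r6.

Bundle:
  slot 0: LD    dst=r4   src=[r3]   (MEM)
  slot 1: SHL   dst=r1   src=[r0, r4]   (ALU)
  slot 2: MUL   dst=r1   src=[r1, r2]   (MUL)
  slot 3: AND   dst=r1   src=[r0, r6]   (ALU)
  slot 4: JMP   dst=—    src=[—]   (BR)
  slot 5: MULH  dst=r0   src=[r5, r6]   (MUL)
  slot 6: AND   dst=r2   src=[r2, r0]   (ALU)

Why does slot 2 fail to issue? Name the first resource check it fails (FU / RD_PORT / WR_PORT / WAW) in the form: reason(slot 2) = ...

  0. MEM→r4 ⇒ go  {1A/1Mu/1Ld/1B | 6r 3w}
  1. ALU→r1 ⇒ go  {0A/1Mu/1Ld/1B | 4r 2w}
  2. MUL→r1 ⇒ no(WAW)  {0A/1Mu/1Ld/1B | 4r 2w}
  3. ALU→r1 ⇒ no(FU)  {0A/1Mu/1Ld/1B | 4r 2w}
  4. BR ⇒ go  {0A/1Mu/1Ld/0B | 4r 2w}
  5. MUL→r0 ⇒ go  {0A/0Mu/1Ld/0B | 2r 1w}
  6. ALU→r2 ⇒ no(FU)  {0A/0Mu/1Ld/0B | 2r 1w}

reason(slot 2) = WAW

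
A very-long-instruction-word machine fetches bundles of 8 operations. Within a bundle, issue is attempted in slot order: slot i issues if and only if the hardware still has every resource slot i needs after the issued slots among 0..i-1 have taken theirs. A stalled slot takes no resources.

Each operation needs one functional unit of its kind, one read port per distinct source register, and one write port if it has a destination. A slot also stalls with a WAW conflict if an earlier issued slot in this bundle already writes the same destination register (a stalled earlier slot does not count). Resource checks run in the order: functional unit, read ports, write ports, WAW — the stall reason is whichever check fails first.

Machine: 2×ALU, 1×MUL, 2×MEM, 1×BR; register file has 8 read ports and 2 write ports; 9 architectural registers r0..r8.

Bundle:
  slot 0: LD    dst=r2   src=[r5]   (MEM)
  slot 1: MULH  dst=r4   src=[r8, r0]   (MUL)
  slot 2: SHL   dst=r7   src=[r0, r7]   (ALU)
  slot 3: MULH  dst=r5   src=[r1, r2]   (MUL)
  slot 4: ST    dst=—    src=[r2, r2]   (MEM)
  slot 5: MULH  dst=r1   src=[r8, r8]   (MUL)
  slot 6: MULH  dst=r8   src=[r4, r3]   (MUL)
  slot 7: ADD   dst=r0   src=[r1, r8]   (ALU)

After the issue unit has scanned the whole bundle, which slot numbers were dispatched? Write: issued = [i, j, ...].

issued = [0, 1, 4]

  0. MEM→r2 ⇒ go  {2A/1Mu/1Ld/1B | 7r 1w}
  1. MUL→r4 ⇒ go  {2A/0Mu/1Ld/1B | 5r 0w}
  2. ALU→r7 ⇒ no(WR_PORT)  {2A/0Mu/1Ld/1B | 5r 0w}
  3. MUL→r5 ⇒ no(FU)  {2A/0Mu/1Ld/1B | 5r 0w}
  4. MEM ⇒ go  {2A/0Mu/0Ld/1B | 4r 0w}
  5. MUL→r1 ⇒ no(FU)  {2A/0Mu/0Ld/1B | 4r 0w}
  6. MUL→r8 ⇒ no(FU)  {2A/0Mu/0Ld/1B | 4r 0w}
  7. ALU→r0 ⇒ no(WR_PORT)  {2A/0Mu/0Ld/1B | 4r 0w}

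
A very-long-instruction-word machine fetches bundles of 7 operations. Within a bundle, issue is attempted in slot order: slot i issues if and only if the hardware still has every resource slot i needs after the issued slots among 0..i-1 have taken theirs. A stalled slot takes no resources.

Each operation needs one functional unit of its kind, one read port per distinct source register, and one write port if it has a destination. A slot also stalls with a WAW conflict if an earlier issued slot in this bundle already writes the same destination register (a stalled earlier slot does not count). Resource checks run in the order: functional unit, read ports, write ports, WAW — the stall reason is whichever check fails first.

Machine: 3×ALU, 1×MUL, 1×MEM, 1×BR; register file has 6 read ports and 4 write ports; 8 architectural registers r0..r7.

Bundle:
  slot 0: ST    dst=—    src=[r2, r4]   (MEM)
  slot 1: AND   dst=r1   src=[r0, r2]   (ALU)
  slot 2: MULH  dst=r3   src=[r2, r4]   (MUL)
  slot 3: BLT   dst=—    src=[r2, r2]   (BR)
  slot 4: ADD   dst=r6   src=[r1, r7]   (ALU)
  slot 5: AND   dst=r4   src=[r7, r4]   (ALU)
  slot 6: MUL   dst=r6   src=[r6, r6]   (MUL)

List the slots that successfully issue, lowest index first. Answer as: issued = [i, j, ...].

[0] MEM needs rd=2 wr=0: ok; after: ALU=3 MUL=1 MEM=0 BR=1, R=4, W=4
[1] ALU needs rd=2 wr=1: ok; after: ALU=2 MUL=1 MEM=0 BR=1, R=2, W=3
[2] MUL needs rd=2 wr=1: ok; after: ALU=2 MUL=0 MEM=0 BR=1, R=0, W=2
[3] BR needs rd=1 wr=0: RD_PORT; after: ALU=2 MUL=0 MEM=0 BR=1, R=0, W=2
[4] ALU needs rd=2 wr=1: RD_PORT; after: ALU=2 MUL=0 MEM=0 BR=1, R=0, W=2
[5] ALU needs rd=2 wr=1: RD_PORT; after: ALU=2 MUL=0 MEM=0 BR=1, R=0, W=2
[6] MUL needs rd=1 wr=1: FU; after: ALU=2 MUL=0 MEM=0 BR=1, R=0, W=2

issued = [0, 1, 2]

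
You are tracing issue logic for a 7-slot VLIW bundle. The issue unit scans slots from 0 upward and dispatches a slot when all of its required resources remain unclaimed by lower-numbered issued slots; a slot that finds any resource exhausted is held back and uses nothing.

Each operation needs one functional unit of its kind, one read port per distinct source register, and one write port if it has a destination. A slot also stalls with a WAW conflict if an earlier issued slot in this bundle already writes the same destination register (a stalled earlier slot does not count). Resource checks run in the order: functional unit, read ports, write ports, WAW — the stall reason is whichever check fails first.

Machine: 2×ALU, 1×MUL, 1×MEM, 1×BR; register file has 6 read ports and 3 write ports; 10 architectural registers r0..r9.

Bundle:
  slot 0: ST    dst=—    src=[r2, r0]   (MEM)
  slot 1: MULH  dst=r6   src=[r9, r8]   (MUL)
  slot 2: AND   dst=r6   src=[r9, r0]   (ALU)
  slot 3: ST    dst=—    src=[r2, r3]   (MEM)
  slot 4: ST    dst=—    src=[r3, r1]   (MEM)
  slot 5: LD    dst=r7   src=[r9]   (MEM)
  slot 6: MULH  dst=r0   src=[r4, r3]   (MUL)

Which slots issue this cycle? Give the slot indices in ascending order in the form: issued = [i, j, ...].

slot 0 (MEM): ISSUE — free A2,Mu1,Ld0,B1 rp4 wp3
slot 1 (MUL): ISSUE — free A2,Mu0,Ld0,B1 rp2 wp2
slot 2 (ALU): stall WAW — free A2,Mu0,Ld0,B1 rp2 wp2
slot 3 (MEM): stall FU — free A2,Mu0,Ld0,B1 rp2 wp2
slot 4 (MEM): stall FU — free A2,Mu0,Ld0,B1 rp2 wp2
slot 5 (MEM): stall FU — free A2,Mu0,Ld0,B1 rp2 wp2
slot 6 (MUL): stall FU — free A2,Mu0,Ld0,B1 rp2 wp2

issued = [0, 1]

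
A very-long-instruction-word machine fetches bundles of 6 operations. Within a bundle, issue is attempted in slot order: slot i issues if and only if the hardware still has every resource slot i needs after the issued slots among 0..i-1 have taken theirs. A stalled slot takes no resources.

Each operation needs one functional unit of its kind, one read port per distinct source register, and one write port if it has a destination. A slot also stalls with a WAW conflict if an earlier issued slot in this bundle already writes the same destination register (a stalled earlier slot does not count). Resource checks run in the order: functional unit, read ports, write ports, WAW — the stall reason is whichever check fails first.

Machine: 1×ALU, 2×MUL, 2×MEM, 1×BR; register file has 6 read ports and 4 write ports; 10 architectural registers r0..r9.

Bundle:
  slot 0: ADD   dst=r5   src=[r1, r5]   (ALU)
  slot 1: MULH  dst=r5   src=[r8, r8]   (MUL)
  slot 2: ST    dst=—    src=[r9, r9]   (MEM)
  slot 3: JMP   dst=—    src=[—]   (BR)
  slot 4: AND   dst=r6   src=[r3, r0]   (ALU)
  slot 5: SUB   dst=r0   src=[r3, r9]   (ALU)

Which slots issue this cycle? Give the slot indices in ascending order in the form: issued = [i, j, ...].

slot 0 (ALU): ISSUE — free A0,Mu2,Ld2,B1 rp4 wp3
slot 1 (MUL): stall WAW — free A0,Mu2,Ld2,B1 rp4 wp3
slot 2 (MEM): ISSUE — free A0,Mu2,Ld1,B1 rp3 wp3
slot 3 (BR): ISSUE — free A0,Mu2,Ld1,B0 rp3 wp3
slot 4 (ALU): stall FU — free A0,Mu2,Ld1,B0 rp3 wp3
slot 5 (ALU): stall FU — free A0,Mu2,Ld1,B0 rp3 wp3

issued = [0, 2, 3]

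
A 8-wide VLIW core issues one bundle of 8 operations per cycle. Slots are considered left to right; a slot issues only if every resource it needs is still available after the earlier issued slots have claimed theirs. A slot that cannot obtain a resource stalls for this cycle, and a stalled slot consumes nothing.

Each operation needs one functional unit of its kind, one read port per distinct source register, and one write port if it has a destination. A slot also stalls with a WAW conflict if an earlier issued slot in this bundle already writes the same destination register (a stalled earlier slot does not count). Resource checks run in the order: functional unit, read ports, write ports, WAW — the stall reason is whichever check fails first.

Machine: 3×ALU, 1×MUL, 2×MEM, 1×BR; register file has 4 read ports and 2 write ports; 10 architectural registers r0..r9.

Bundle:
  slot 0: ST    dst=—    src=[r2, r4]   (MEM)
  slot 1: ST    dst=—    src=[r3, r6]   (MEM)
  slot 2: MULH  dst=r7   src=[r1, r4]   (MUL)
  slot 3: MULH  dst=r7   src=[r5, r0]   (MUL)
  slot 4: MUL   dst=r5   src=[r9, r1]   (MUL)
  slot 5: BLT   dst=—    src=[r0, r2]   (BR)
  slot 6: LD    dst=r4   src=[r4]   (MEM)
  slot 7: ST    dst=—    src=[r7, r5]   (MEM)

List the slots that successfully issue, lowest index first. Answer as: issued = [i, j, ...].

[0] MEM needs rd=2 wr=0: ok; after: ALU=3 MUL=1 MEM=1 BR=1, R=2, W=2
[1] MEM needs rd=2 wr=0: ok; after: ALU=3 MUL=1 MEM=0 BR=1, R=0, W=2
[2] MUL needs rd=2 wr=1: RD_PORT; after: ALU=3 MUL=1 MEM=0 BR=1, R=0, W=2
[3] MUL needs rd=2 wr=1: RD_PORT; after: ALU=3 MUL=1 MEM=0 BR=1, R=0, W=2
[4] MUL needs rd=2 wr=1: RD_PORT; after: ALU=3 MUL=1 MEM=0 BR=1, R=0, W=2
[5] BR needs rd=2 wr=0: RD_PORT; after: ALU=3 MUL=1 MEM=0 BR=1, R=0, W=2
[6] MEM needs rd=1 wr=1: FU; after: ALU=3 MUL=1 MEM=0 BR=1, R=0, W=2
[7] MEM needs rd=2 wr=0: FU; after: ALU=3 MUL=1 MEM=0 BR=1, R=0, W=2

issued = [0, 1]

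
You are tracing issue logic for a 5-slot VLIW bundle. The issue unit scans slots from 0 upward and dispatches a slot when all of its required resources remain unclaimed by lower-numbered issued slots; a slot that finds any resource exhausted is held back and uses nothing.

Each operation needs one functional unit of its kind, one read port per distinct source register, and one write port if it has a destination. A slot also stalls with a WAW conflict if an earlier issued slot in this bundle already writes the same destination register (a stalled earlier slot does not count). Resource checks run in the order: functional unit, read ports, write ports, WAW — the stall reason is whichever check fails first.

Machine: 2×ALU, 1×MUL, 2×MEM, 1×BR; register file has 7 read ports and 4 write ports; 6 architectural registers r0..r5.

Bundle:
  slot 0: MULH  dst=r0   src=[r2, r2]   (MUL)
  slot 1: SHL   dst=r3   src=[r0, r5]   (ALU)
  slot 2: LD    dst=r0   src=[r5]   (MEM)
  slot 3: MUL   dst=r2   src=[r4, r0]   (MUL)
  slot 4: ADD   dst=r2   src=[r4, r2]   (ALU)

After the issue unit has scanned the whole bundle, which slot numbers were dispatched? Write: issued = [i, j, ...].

issued = [0, 1, 4]

slot 0 (MUL): ISSUE — free A2,Mu0,Ld2,B1 rp6 wp3
slot 1 (ALU): ISSUE — free A1,Mu0,Ld2,B1 rp4 wp2
slot 2 (MEM): stall WAW — free A1,Mu0,Ld2,B1 rp4 wp2
slot 3 (MUL): stall FU — free A1,Mu0,Ld2,B1 rp4 wp2
slot 4 (ALU): ISSUE — free A0,Mu0,Ld2,B1 rp2 wp1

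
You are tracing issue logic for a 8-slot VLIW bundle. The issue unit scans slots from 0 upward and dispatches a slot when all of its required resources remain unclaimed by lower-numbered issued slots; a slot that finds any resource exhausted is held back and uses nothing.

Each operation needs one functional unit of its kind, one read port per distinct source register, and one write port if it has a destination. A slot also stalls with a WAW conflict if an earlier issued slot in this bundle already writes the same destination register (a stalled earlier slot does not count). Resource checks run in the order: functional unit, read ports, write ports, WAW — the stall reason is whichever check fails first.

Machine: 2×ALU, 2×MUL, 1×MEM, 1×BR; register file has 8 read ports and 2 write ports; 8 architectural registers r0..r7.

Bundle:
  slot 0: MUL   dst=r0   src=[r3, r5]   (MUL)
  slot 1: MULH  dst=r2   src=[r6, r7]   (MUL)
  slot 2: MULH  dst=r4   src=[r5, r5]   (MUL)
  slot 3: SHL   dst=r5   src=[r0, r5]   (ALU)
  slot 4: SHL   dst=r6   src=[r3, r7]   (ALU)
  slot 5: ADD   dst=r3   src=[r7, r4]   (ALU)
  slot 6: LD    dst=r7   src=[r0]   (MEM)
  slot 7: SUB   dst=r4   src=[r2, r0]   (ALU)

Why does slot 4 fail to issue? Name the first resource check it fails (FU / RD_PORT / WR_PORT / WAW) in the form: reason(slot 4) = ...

(0) want 1×MUL +2rd +1wr — yes → AL2|MU1|ME1|BR1|rd6|wr1
(1) want 1×MUL +2rd +1wr — yes → AL2|MU0|ME1|BR1|rd4|wr0
(2) want 1×MUL +1rd +1wr — FU → AL2|MU0|ME1|BR1|rd4|wr0
(3) want 1×ALU +2rd +1wr — WR_PORT → AL2|MU0|ME1|BR1|rd4|wr0
(4) want 1×ALU +2rd +1wr — WR_PORT → AL2|MU0|ME1|BR1|rd4|wr0
(5) want 1×ALU +2rd +1wr — WR_PORT → AL2|MU0|ME1|BR1|rd4|wr0
(6) want 1×MEM +1rd +1wr — WR_PORT → AL2|MU0|ME1|BR1|rd4|wr0
(7) want 1×ALU +2rd +1wr — WR_PORT → AL2|MU0|ME1|BR1|rd4|wr0

reason(slot 4) = WR_PORT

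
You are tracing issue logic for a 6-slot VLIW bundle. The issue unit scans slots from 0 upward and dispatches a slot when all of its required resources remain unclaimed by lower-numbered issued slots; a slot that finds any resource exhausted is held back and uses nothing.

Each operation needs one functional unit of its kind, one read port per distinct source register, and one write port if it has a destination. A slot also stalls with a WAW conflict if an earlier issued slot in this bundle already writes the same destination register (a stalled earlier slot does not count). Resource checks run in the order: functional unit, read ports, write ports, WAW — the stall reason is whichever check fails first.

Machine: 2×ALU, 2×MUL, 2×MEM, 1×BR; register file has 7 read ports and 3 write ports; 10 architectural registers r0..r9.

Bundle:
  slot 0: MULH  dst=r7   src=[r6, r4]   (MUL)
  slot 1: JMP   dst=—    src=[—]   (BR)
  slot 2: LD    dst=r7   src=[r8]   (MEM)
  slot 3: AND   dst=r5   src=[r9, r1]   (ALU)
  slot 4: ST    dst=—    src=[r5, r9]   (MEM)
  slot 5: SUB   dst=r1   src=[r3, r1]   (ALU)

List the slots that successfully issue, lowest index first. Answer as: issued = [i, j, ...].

[0] MUL needs rd=2 wr=1: ok; after: ALU=2 MUL=1 MEM=2 BR=1, R=5, W=2
[1] BR needs rd=0 wr=0: ok; after: ALU=2 MUL=1 MEM=2 BR=0, R=5, W=2
[2] MEM needs rd=1 wr=1: WAW; after: ALU=2 MUL=1 MEM=2 BR=0, R=5, W=2
[3] ALU needs rd=2 wr=1: ok; after: ALU=1 MUL=1 MEM=2 BR=0, R=3, W=1
[4] MEM needs rd=2 wr=0: ok; after: ALU=1 MUL=1 MEM=1 BR=0, R=1, W=1
[5] ALU needs rd=2 wr=1: RD_PORT; after: ALU=1 MUL=1 MEM=1 BR=0, R=1, W=1

issued = [0, 1, 3, 4]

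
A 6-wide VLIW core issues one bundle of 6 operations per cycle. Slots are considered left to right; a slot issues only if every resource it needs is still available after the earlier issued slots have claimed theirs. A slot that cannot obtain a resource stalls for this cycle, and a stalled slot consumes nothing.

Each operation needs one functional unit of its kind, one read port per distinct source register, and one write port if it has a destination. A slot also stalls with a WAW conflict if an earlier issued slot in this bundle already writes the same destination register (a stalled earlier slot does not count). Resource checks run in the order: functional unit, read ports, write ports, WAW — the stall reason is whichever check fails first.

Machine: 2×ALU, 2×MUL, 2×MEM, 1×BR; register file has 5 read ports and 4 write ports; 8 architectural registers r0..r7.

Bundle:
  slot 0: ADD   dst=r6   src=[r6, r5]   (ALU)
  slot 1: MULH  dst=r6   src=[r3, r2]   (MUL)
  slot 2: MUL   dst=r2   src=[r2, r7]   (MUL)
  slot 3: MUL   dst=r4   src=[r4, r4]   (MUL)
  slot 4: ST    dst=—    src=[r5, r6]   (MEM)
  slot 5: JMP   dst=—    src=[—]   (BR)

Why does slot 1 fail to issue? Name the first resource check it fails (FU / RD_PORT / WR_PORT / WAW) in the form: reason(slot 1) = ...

[0] ALU needs rd=2 wr=1: ok; after: ALU=1 MUL=2 MEM=2 BR=1, R=3, W=3
[1] MUL needs rd=2 wr=1: WAW; after: ALU=1 MUL=2 MEM=2 BR=1, R=3, W=3
[2] MUL needs rd=2 wr=1: ok; after: ALU=1 MUL=1 MEM=2 BR=1, R=1, W=2
[3] MUL needs rd=1 wr=1: ok; after: ALU=1 MUL=0 MEM=2 BR=1, R=0, W=1
[4] MEM needs rd=2 wr=0: RD_PORT; after: ALU=1 MUL=0 MEM=2 BR=1, R=0, W=1
[5] BR needs rd=0 wr=0: ok; after: ALU=1 MUL=0 MEM=2 BR=0, R=0, W=1

reason(slot 1) = WAW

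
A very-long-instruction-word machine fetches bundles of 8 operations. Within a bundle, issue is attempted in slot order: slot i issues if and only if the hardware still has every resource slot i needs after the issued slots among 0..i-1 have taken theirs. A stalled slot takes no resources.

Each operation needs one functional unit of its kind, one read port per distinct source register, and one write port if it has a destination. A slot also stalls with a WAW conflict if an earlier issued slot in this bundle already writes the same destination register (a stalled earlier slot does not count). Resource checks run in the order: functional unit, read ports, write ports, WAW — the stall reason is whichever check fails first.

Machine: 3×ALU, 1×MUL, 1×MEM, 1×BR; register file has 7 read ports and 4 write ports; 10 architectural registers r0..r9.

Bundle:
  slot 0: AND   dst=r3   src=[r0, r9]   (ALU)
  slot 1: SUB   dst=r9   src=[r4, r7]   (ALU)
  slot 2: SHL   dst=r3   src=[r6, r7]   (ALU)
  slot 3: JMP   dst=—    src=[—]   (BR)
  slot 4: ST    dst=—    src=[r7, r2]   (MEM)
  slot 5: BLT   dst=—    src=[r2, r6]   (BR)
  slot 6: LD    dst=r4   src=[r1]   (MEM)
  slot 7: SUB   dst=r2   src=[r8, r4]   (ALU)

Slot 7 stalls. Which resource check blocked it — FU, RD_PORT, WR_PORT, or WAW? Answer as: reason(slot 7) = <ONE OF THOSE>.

  0. ALU→r3 ⇒ go  {2A/1Mu/1Ld/1B | 5r 3w}
  1. ALU→r9 ⇒ go  {1A/1Mu/1Ld/1B | 3r 2w}
  2. ALU→r3 ⇒ no(WAW)  {1A/1Mu/1Ld/1B | 3r 2w}
  3. BR ⇒ go  {1A/1Mu/1Ld/0B | 3r 2w}
  4. MEM ⇒ go  {1A/1Mu/0Ld/0B | 1r 2w}
  5. BR ⇒ no(FU)  {1A/1Mu/0Ld/0B | 1r 2w}
  6. MEM→r4 ⇒ no(FU)  {1A/1Mu/0Ld/0B | 1r 2w}
  7. ALU→r2 ⇒ no(RD_PORT)  {1A/1Mu/0Ld/0B | 1r 2w}

reason(slot 7) = RD_PORT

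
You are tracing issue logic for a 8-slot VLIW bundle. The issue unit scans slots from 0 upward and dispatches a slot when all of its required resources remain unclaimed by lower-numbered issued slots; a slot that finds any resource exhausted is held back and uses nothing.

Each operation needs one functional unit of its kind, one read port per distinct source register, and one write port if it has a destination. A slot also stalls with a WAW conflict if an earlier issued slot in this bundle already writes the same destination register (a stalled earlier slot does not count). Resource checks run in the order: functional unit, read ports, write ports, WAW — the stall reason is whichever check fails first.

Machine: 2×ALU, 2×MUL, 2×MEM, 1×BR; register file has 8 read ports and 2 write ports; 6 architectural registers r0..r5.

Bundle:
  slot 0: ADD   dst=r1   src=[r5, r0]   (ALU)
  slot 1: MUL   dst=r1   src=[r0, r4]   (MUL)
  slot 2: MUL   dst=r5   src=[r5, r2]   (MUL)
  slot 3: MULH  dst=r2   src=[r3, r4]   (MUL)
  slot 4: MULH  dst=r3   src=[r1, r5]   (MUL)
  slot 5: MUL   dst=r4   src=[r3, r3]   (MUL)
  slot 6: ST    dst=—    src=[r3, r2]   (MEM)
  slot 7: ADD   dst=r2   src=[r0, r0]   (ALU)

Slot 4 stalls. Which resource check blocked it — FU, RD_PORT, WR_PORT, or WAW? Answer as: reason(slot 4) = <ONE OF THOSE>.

reason(slot 4) = WR_PORT

(0) want 1×ALU +2rd +1wr — yes → AL1|MU2|ME2|BR1|rd6|wr1
(1) want 1×MUL +2rd +1wr — WAW → AL1|MU2|ME2|BR1|rd6|wr1
(2) want 1×MUL +2rd +1wr — yes → AL1|MU1|ME2|BR1|rd4|wr0
(3) want 1×MUL +2rd +1wr — WR_PORT → AL1|MU1|ME2|BR1|rd4|wr0
(4) want 1×MUL +2rd +1wr — WR_PORT → AL1|MU1|ME2|BR1|rd4|wr0
(5) want 1×MUL +1rd +1wr — WR_PORT → AL1|MU1|ME2|BR1|rd4|wr0
(6) want 1×MEM +2rd +0wr — yes → AL1|MU1|ME1|BR1|rd2|wr0
(7) want 1×ALU +1rd +1wr — WR_PORT → AL1|MU1|ME1|BR1|rd2|wr0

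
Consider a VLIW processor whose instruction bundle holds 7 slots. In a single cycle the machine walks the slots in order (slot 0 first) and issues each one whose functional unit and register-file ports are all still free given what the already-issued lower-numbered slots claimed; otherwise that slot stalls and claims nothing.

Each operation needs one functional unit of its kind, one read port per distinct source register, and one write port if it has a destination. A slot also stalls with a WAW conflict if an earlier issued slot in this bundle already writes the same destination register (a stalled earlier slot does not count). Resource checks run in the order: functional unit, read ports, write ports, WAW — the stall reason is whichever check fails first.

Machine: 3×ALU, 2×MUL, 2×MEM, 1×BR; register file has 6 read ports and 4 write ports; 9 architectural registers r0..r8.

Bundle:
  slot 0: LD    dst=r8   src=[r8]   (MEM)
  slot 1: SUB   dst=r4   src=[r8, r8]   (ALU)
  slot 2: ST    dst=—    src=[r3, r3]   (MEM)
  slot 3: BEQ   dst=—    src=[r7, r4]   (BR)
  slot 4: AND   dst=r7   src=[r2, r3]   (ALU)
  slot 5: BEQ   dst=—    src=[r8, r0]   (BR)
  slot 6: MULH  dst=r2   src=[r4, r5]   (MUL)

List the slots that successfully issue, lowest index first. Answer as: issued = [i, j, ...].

issued = [0, 1, 2, 3]

  0. MEM→r8 ⇒ go  {3A/2Mu/1Ld/1B | 5r 3w}
  1. ALU→r4 ⇒ go  {2A/2Mu/1Ld/1B | 4r 2w}
  2. MEM ⇒ go  {2A/2Mu/0Ld/1B | 3r 2w}
  3. BR ⇒ go  {2A/2Mu/0Ld/0B | 1r 2w}
  4. ALU→r7 ⇒ no(RD_PORT)  {2A/2Mu/0Ld/0B | 1r 2w}
  5. BR ⇒ no(FU)  {2A/2Mu/0Ld/0B | 1r 2w}
  6. MUL→r2 ⇒ no(RD_PORT)  {2A/2Mu/0Ld/0B | 1r 2w}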